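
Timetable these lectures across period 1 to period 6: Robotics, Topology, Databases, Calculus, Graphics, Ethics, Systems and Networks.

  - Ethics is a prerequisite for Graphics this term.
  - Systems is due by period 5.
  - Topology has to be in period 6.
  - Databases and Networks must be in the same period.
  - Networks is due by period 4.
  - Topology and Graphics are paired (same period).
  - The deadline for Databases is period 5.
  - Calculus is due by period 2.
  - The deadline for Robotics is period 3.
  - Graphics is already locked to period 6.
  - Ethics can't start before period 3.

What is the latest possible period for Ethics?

period 5

Ethics is available from period 3; downstream work caps Ethics at period 5.
Ethics at period 5 is achievable: Graphics in period 6; Ethics in period 5; Topology in period 6; Calculus in period 1; Systems in period 1; Networks in period 1; Robotics in period 1; Databases in period 1.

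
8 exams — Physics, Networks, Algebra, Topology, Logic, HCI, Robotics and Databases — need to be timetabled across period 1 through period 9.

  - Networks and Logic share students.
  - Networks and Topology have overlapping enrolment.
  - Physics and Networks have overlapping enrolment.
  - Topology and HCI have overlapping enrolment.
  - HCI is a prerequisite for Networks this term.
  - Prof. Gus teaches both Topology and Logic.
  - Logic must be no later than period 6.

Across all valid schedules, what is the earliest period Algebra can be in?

Algebra at period 1 is achievable: Databases -> period 1; Networks -> period 2; HCI -> period 1; Algebra -> period 1; Topology -> period 3; Robotics -> period 1; Physics -> period 1; Logic -> period 1.

period 1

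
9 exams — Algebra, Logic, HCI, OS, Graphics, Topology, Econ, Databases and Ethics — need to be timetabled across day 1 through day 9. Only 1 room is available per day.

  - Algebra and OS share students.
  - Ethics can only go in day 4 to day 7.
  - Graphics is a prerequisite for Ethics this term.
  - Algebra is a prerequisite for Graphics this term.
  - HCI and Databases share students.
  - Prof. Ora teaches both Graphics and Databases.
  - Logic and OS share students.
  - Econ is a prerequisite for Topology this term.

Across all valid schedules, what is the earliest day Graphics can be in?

Precedence pushes Graphics to at least day 2; downstream work caps Graphics at day 6.
Graphics at day 2 is achievable: Logic -> day 6, Ethics -> day 4, HCI -> day 7, Graphics -> day 2, Databases -> day 9, Algebra -> day 1, Econ -> day 3, Topology -> day 5, OS -> day 8.

day 2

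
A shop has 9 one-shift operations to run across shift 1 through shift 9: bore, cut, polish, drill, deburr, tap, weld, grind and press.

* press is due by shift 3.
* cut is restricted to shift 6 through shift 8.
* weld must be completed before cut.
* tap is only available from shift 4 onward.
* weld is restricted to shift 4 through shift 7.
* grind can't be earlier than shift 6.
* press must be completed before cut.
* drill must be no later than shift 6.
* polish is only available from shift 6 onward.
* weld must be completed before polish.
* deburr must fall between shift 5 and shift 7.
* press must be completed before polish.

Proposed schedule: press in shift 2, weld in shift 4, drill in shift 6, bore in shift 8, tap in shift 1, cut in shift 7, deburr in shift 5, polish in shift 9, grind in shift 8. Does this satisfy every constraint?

weld must be completed before cut — holds.
press is due by shift 3 — holds.
tap is only available from shift 4 onward — violated.
drill must be no later than shift 6 — holds.
grind can't be earlier than shift 6 — holds.
polish is only available from shift 6 onward — holds.
weld must be completed before polish — holds.
press must be completed before polish — holds.
press must be completed before cut — holds.
cut is restricted to shift 6 through shift 8 — holds.
weld is restricted to shift 4 through shift 7 — holds.
deburr must fall between shift 5 and shift 7 — holds.

Invalid. tap is only available from shift 4 onward.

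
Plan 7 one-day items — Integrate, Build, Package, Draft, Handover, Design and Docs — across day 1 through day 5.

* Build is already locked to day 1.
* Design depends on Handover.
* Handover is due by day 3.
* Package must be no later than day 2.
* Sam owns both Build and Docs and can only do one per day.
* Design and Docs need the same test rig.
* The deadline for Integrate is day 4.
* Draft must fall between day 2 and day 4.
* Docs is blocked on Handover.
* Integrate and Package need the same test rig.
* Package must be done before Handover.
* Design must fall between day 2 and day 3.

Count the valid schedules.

Splitting on Integrate: it can be day 2 (6), day 3 (6), day 4 (6). Listing each branch's schedules as (Build, Package, Draft, Handover, Design, Docs) by day number:
Integrate=day 2: (1,1,2,2,3,4) (1,1,2,2,3,5) (1,1,3,2,3,4) (1,1,3,2,3,5) (1,1,4,2,3,4) (1,1,4,2,3,5) — 6.
Integrate=day 3: (1,1,2,2,3,4) (1,1,2,2,3,5) (1,1,3,2,3,4) (1,1,3,2,3,5) (1,1,4,2,3,4) (1,1,4,2,3,5) — 6.
Integrate=day 4: (1,1,2,2,3,4) (1,1,2,2,3,5) (1,1,3,2,3,4) (1,1,3,2,3,5) (1,1,4,2,3,4) (1,1,4,2,3,5) — 6.
Summing: 6 + 6 + 6 = 18.

18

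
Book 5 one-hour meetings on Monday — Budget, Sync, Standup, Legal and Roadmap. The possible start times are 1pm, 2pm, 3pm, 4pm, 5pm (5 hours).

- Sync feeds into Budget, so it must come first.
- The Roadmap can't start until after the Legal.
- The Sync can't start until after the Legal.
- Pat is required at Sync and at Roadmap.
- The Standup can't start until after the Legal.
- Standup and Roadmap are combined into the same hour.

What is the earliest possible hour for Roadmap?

2pm

Precedence pushes Roadmap to at least 2pm.
Roadmap at 2pm is achievable: Legal=1pm; Roadmap=2pm; Budget=4pm; Standup=2pm; Sync=3pm.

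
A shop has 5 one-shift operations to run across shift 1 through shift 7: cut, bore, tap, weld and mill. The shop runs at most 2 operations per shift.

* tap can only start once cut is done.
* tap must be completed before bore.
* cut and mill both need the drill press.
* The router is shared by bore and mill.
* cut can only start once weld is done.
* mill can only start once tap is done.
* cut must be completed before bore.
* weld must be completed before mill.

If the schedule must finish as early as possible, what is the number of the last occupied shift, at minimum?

The precedence chain requires at least 4 distinct shifts.
With at most 2 per shift and 5 operations, at least 3 shifts are needed.
Could 4 shifts be enough, i.e. nothing placed later than shift 4? No: cut must come after weld (at shift 1 or later) → {shift 2, shift 3, shift 4}; mill must come after tap (at shift 1 or later) → {shift 2, shift 3, shift 4}; tap must come before mill (at shift 4 or earlier) → {shift 1, shift 2, shift 3}; bore must come after cut (at shift 2 or later) → {shift 3, shift 4}; cut must come before bore (at shift 4 or earlier) → {shift 2, shift 3}; tap must come after cut (at shift 2 or later) → {shift 3}; cut must come before tap (at shift 3 or earlier) → {shift 2}; mill can't share with cut (shift 2) → {shift 3, shift 4}; mill must come after tap (at shift 3 or later) → {shift 4}; bore must come after tap (at shift 3 or later) → {shift 4}; mill can't share with bore (shift 4) → nothing is left.
So 4 shifts is not enough.
5 works (last occupied shift: shift 5): for example tap in shift 3, bore in shift 4, weld in shift 1, mill in shift 5, cut in shift 2.

5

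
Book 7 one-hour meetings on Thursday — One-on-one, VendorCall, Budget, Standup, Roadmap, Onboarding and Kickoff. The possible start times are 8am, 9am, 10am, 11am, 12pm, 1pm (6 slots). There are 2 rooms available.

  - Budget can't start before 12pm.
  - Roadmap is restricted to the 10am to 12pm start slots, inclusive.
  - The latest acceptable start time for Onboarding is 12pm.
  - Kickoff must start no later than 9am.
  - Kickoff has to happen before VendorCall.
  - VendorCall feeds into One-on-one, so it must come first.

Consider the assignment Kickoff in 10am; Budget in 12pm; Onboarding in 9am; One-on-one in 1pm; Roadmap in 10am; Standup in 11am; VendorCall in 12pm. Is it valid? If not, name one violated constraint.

There are 2 rooms available — holds.
Kickoff must start no later than 9am — violated.
Budget can't start before 12pm — holds.
Kickoff has to happen before VendorCall — holds.
The latest acceptable start time for Onboarding is 12pm — holds.
VendorCall feeds into One-on-one, so it must come first — holds.
Roadmap is restricted to the 10am to 12pm start slots, inclusive — holds.

Invalid. Kickoff must start no later than 9am.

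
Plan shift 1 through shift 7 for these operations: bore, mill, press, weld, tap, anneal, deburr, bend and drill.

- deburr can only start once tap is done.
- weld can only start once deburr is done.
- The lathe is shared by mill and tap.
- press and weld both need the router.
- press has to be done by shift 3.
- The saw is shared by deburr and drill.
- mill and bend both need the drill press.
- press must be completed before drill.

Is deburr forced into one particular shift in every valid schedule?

deburr can be shift 2 (e.g. deburr=shift 2; press=shift 1; mill=shift 2; anneal=shift 1; weld=shift 3; drill=shift 3; bore=shift 1; tap=shift 1; bend=shift 1) or shift 3 (e.g. bore in shift 1, press in shift 1, drill in shift 2, bend in shift 1, tap in shift 1, weld in shift 4, deburr in shift 3, mill in shift 2, anneal in shift 1).

No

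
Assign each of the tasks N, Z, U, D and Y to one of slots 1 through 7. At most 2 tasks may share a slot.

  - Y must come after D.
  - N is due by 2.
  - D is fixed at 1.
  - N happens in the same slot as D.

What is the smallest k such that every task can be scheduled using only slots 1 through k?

The precedence chain requires at least 2 distinct slots.
With at most 2 per slot and 5 tasks, at least 3 slots are needed.
3 works (last occupied slot: 3): for example D=1, Y=2, N=1, Z=2, U=3.

3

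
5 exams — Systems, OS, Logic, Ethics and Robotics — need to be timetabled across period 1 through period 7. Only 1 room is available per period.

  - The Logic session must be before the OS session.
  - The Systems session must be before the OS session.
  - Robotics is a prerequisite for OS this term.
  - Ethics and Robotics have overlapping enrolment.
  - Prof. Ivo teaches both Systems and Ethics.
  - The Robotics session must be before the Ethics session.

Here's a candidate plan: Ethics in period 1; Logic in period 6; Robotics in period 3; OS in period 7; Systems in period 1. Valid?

The Robotics session must be before the Ethics session — violated.
Robotics is a prerequisite for OS this term — holds.
The Logic session must be before the OS session — holds.
Ethics and Robotics have overlapping enrolment — holds.
The Systems session must be before the OS session — holds.
Only 1 room is available per period — violated.
Prof. Ivo teaches both Systems and Ethics — violated.

No — it violates: Prof. Ivo teaches both Systems and Ethics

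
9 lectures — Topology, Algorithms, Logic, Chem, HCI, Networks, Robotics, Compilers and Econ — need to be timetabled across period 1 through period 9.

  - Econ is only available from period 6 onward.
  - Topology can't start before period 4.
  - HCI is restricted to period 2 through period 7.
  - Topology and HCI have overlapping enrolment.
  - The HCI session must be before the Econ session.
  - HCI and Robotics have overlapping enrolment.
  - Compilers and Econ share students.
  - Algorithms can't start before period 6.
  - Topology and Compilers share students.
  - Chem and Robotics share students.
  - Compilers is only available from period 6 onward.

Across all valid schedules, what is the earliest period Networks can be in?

Networks at period 1 is achievable: Compilers in period 7, Networks in period 1, Chem in period 1, Logic in period 1, Topology in period 4, Algorithms in period 6, Econ in period 6, Robotics in period 3, HCI in period 2.

period 1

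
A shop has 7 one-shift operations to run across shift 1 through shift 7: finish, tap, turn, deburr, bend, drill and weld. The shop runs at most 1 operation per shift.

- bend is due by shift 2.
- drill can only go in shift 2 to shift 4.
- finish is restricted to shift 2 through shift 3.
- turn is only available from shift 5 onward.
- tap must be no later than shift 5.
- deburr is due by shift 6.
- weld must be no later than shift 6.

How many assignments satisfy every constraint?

Splitting on finish: it can be shift 2 (8), shift 3 (12). Listing each branch's schedules as (tap, turn, deburr, bend, drill, weld) by shift number:
finish=shift 2: (3,7,5,1,4,6) (3,7,6,1,4,5) (4,7,5,1,3,6) (4,7,6,1,3,5) (5,7,3,1,4,6) (5,7,4,1,3,6) (5,7,6,1,3,4) (5,7,6,1,4,3) — 8.
finish=shift 3: (1,7,5,2,4,6) (1,7,6,2,4,5) (2,7,5,1,4,6) (2,7,6,1,4,5) (4,7,5,1,2,6) (4,7,6,1,2,5) (5,7,1,2,4,6) (5,7,2,1,4,6) (5,7,4,1,2,6) (5,7,6,1,2,4) (5,7,6,1,4,2) (5,7,6,2,4,1) — 12.
Summing: 8 + 12 = 20.

20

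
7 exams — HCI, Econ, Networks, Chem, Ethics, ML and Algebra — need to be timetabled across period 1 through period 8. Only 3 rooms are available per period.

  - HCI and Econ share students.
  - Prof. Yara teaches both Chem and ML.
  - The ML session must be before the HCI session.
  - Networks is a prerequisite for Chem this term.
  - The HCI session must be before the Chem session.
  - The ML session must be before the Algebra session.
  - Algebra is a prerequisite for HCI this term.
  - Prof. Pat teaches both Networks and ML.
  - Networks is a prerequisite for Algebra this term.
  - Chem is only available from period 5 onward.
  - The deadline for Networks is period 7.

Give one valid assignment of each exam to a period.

ML -> period 2, Algebra -> period 3, Ethics -> period 1, Chem -> period 5, HCI -> period 4, Econ -> period 1, Networks -> period 1

Checking: ML(period 2) before HCI(period 4); Networks(period 1) before Chem(period 5); Networks(period 1) before Algebra(period 3); HCI(period 4) before Chem(period 5); Algebra(period 3) before HCI(period 4); ML(period 2) before Algebra(period 3); Networks(period 1) != ML(period 2); Chem(period 5) != ML(period 2); HCI(period 4) != Econ(period 1); Networks=period 1 in [period 1,period 7]; Chem=period 5 in [period 5,period 8]; max 3 per period (cap 3).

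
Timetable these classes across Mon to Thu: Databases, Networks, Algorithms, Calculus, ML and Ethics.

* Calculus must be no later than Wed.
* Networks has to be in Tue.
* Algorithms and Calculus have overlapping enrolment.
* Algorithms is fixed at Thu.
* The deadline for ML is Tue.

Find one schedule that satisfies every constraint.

ML=Mon, Ethics=Mon, Calculus=Mon, Networks=Tue, Algorithms=Thu, Databases=Mon

Checking: Algorithms(Thu) != Calculus(Mon); Calculus=Mon in [Mon,Wed]; Networks=Tue in [Tue,Tue]; ML=Mon in [Mon,Tue]; Algorithms=Thu in [Thu,Thu].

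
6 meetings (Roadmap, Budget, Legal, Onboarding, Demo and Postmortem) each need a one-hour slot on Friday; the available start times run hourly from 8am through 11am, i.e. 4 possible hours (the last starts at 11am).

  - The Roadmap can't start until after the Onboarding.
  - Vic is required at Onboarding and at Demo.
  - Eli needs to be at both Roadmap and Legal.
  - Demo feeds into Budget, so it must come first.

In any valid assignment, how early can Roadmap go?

9am

Precedence pushes Roadmap to at least 9am.
Roadmap at 9am is achievable: Onboarding=8am, Demo=9am, Budget=10am, Postmortem=8am, Roadmap=9am, Legal=8am.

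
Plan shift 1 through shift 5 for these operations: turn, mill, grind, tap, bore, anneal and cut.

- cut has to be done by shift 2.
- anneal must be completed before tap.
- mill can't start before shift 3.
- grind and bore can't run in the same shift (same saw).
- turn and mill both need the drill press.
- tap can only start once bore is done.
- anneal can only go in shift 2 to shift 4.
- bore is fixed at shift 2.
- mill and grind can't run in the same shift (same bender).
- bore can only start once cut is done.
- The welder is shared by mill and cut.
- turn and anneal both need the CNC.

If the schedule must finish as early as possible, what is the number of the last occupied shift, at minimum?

The precedence chain requires at least 3 distinct shifts.
3 works (last occupied shift: shift 3): for example grind in shift 1, mill in shift 3, turn in shift 1, tap in shift 3, anneal in shift 2, cut in shift 1, bore in shift 2.

3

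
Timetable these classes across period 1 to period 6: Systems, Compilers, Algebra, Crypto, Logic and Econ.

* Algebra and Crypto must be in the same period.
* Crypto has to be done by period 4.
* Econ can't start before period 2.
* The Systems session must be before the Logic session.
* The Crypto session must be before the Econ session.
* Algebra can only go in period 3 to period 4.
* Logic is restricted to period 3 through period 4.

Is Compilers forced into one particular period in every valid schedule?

No

Compilers can be period 1 (e.g. Algebra=period 3, Econ=period 4, Crypto=period 3, Systems=period 1, Compilers=period 1, Logic=period 3) or period 2 (e.g. Econ in period 4; Crypto in period 3; Compilers in period 2; Systems in period 1; Logic in period 3; Algebra in period 3).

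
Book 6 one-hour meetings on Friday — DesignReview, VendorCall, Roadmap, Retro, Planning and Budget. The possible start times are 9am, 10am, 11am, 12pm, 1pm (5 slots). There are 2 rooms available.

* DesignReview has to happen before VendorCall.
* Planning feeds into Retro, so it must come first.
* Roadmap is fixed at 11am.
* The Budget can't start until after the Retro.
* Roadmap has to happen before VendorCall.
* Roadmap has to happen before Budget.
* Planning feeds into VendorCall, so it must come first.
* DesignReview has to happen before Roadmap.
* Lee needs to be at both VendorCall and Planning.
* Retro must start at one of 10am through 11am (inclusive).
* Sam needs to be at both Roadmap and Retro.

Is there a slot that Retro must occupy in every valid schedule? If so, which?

Retro's window is 10am–11am.
Roadmap is fixed at 11am, and Retro can't share a slot with Roadmap.
So Retro must be 10am.

10am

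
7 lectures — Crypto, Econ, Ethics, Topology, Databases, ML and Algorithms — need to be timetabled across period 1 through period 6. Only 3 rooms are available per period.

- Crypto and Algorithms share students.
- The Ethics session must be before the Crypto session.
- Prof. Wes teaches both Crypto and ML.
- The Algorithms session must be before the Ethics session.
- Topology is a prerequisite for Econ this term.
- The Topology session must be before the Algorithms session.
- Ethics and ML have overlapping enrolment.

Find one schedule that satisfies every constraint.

Crypto=period 4; Topology=period 1; Databases=period 1; Econ=period 2; ML=period 1; Ethics=period 3; Algorithms=period 2

Checking: Topology(period 1) before Econ(period 2); Ethics(period 3) before Crypto(period 4); Algorithms(period 2) before Ethics(period 3); Topology(period 1) before Algorithms(period 2); Crypto(period 4) != ML(period 1); Ethics(period 3) != ML(period 1); Crypto(period 4) != Algorithms(period 2); max 3 per period (cap 3).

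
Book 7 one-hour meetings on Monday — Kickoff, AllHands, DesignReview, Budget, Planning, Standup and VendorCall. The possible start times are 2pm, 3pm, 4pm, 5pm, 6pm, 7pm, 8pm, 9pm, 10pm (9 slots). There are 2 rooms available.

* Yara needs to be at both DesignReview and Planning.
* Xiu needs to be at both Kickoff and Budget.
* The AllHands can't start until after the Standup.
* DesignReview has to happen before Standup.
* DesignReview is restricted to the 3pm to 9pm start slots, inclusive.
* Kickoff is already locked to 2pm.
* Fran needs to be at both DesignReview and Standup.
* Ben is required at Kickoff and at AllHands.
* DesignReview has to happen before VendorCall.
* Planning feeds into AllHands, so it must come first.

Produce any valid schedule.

Standup in 4pm; AllHands in 5pm; Planning in 2pm; Budget in 3pm; Kickoff in 2pm; DesignReview in 3pm; VendorCall in 4pm

Checking: Planning(2pm) before AllHands(5pm); Standup(4pm) before AllHands(5pm); DesignReview(3pm) before Standup(4pm); DesignReview(3pm) before VendorCall(4pm); DesignReview(3pm) != Planning(2pm); Kickoff(2pm) != Budget(3pm); Kickoff(2pm) != AllHands(5pm); DesignReview(3pm) != Standup(4pm); Kickoff=2pm in [2pm,2pm]; DesignReview=3pm in [3pm,9pm]; max 2 per slot (cap 2).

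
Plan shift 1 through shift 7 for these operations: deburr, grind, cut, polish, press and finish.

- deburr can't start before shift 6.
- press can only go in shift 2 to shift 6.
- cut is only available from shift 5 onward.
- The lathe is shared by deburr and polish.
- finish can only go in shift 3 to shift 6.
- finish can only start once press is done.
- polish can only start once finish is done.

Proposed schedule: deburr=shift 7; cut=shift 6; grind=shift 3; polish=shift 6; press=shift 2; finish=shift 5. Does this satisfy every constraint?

cut is only available from shift 5 onward — holds.
deburr can't start before shift 6 — holds.
finish can only go in shift 3 to shift 6 — holds.
The lathe is shared by deburr and polish — holds.
finish can only start once press is done — holds.
polish can only start once finish is done — holds.
press can only go in shift 2 to shift 6 — holds.

Yes, all constraints hold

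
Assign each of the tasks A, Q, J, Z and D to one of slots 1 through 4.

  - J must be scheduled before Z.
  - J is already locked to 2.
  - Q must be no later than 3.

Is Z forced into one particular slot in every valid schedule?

Z can be 3 (e.g. D=1; J=2; Q=1; A=1; Z=3) or 4 (e.g. A in 1; J in 2; Q in 1; D in 1; Z in 4).

No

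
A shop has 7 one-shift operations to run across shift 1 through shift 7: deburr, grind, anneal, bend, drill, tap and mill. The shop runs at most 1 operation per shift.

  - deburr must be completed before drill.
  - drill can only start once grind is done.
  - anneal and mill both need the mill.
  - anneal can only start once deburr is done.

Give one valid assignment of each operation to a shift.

mill in shift 7, grind in shift 2, bend in shift 5, anneal in shift 4, tap in shift 6, drill in shift 3, deburr in shift 1

Checking: grind(shift 2) before drill(shift 3); deburr(shift 1) before anneal(shift 4); deburr(shift 1) before drill(shift 3); anneal(shift 4) != mill(shift 7); max 1 per shift (cap 1).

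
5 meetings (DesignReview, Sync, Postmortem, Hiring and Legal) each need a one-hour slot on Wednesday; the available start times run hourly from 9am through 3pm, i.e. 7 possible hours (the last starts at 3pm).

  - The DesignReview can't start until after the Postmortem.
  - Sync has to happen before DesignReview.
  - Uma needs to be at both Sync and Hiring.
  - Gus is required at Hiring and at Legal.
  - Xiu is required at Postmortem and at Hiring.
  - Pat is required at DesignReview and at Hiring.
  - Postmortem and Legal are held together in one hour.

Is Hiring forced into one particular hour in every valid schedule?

No

Hiring can be 9am (e.g. DesignReview -> 11am; Postmortem -> 10am; Legal -> 10am; Hiring -> 9am; Sync -> 10am) or 10am (e.g. Legal in 9am, DesignReview in 11am, Hiring in 10am, Postmortem in 9am, Sync in 9am).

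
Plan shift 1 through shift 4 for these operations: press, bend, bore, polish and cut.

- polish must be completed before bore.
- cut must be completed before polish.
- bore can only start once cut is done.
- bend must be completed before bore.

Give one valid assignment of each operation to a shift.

cut=shift 1; press=shift 1; polish=shift 2; bore=shift 3; bend=shift 1

Checking: cut(shift 1) before bore(shift 3); bend(shift 1) before bore(shift 3); cut(shift 1) before polish(shift 2); polish(shift 2) before bore(shift 3).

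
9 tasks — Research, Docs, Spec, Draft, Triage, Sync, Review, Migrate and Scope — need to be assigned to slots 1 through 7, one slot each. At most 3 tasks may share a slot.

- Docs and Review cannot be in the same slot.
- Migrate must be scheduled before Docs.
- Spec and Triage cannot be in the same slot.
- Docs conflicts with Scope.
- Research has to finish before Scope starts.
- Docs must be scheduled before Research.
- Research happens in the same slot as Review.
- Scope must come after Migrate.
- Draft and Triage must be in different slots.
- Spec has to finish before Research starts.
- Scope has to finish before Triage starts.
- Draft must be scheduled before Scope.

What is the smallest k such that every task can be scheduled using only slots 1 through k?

5 slots

The precedence chain requires at least 5 distinct slots.
With at most 3 per slot and 9 tasks, at least 3 slots are needed.
5 works (last occupied slot: 5): for example Migrate in 1, Scope in 4, Sync in 2, Docs in 2, Draft in 1, Triage in 5, Research in 3, Review in 3, Spec in 1.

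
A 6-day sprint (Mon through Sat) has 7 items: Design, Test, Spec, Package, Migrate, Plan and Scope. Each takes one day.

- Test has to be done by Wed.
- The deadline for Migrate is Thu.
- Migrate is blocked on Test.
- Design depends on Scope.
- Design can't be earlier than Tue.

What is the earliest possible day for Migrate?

Precedence pushes Migrate to at least Tue; Migrate's own window allows nothing later than Thu.
Migrate at Tue is achievable: Package in Mon, Test in Mon, Design in Tue, Migrate in Tue, Spec in Mon, Scope in Mon, Plan in Mon.

Tue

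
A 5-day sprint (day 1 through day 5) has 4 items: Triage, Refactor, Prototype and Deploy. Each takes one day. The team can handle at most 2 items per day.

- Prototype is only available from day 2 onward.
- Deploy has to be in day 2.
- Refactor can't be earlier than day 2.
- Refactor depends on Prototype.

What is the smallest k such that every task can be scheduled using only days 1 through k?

3 days

The precedence chain requires at least 2 distinct days.
With at most 2 per day and 4 tasks, at least 2 days are needed.
Propagating the time windows through the other constraints, Refactor can't land before day 3, so the schedule must run through at least day 3.
3 works (last occupied day: day 3): for example Refactor -> day 3, Prototype -> day 2, Deploy -> day 2, Triage -> day 1.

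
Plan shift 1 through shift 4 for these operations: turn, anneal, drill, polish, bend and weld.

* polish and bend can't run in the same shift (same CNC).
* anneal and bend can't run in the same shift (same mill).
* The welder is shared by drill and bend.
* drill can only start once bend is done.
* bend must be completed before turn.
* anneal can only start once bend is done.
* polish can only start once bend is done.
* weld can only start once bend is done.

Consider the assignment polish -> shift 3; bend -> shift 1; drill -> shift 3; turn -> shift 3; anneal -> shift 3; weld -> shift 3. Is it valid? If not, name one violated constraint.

bend must be completed before turn — holds.
anneal can only start once bend is done — holds.
polish and bend can't run in the same shift (same CNC) — holds.
weld can only start once bend is done — holds.
polish can only start once bend is done — holds.
The welder is shared by drill and bend — holds.
anneal and bend can't run in the same shift (same mill) — holds.
drill can only start once bend is done — holds.

Valid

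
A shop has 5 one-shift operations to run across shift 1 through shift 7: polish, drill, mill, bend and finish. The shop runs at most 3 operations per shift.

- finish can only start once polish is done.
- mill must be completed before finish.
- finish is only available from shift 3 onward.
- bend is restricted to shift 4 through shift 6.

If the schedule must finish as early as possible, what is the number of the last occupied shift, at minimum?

shift 4

The precedence chain requires at least 2 distinct shifts.
With at most 3 per shift and 5 operations, at least 2 shifts are needed.
bend can't be placed before shift 4, so the schedule must run through at least shift 4.
4 works (last occupied shift: shift 4): for example finish -> shift 3; polish -> shift 1; mill -> shift 1; bend -> shift 4; drill -> shift 1.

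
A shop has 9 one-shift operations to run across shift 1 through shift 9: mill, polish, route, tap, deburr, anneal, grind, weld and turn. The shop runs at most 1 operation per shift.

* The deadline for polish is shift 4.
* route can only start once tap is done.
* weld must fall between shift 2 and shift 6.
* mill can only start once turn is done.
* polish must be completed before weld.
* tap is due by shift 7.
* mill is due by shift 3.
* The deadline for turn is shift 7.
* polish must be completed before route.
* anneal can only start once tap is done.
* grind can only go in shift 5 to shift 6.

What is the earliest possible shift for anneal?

shift 7

Precedence pushes anneal to at least shift 2.
anneal at shift 7 is achievable: route -> shift 8; mill -> shift 2; deburr -> shift 9; tap -> shift 6; weld -> shift 4; turn -> shift 1; polish -> shift 3; anneal -> shift 7; grind -> shift 5.
Nothing earlier works — the capacity limit rule out every shift before shift 7.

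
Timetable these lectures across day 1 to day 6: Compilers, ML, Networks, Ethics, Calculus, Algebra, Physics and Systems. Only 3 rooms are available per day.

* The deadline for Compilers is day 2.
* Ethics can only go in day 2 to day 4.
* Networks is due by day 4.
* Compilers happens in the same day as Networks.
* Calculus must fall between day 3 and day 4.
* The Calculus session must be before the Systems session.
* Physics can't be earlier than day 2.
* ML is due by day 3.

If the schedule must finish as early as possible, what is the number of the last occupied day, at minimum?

4

The precedence chain requires at least 2 distinct days.
With at most 3 per day and 8 lectures, at least 3 days are needed.
Propagating the time windows through the other constraints, Systems can't land before day 4, so the schedule must run through at least day 4.
4 works (last occupied day: day 4): for example Algebra=day 2, Calculus=day 3, Compilers=day 1, Ethics=day 2, Networks=day 1, Physics=day 2, Systems=day 4, ML=day 1.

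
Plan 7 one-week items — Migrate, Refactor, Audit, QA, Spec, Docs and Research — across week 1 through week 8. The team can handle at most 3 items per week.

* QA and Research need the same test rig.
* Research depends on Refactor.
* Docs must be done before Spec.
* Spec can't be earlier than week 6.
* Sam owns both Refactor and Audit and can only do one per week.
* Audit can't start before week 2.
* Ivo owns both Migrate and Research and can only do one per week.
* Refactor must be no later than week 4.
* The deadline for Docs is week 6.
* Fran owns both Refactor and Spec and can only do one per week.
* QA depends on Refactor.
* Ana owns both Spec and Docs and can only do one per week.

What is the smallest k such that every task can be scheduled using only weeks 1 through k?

The precedence chain requires at least 2 distinct weeks.
With at most 3 per week and 7 tasks, at least 3 weeks are needed.
Spec can't be placed before week 6, so the schedule must run through at least week 6.
6 works (last occupied week: week 6): for example Migrate=week 1; Spec=week 6; Refactor=week 1; Research=week 3; QA=week 2; Audit=week 2; Docs=week 1.

6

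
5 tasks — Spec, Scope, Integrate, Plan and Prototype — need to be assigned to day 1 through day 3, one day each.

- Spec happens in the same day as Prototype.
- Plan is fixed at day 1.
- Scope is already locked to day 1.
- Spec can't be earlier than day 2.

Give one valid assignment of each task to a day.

Integrate=day 1, Scope=day 1, Plan=day 1, Spec=day 2, Prototype=day 2

Checking: Spec = Prototype = day 2; Spec=day 2 in [day 2,day 3]; Plan=day 1 in [day 1,day 1]; Scope=day 1 in [day 1,day 1].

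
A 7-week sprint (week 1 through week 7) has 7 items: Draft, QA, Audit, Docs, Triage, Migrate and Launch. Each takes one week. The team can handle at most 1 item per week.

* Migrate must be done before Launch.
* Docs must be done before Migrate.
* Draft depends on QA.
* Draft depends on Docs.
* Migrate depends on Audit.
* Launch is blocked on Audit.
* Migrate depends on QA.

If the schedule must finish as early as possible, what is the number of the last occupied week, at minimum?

The precedence chain requires at least 3 distinct weeks.
With at most 1 per week and 7 tasks, at least 7 weeks are needed.
7 works (last occupied week: week 7): for example Audit in week 2; Migrate in week 4; QA in week 1; Launch in week 6; Docs in week 3; Triage in week 7; Draft in week 5.

week 7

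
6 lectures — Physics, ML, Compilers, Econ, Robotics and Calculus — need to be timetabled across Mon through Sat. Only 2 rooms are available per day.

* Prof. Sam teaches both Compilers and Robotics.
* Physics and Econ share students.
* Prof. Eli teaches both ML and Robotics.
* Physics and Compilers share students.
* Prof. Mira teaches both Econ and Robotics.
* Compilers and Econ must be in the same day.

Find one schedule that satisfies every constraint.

Econ in Tue; Robotics in Wed; ML in Mon; Compilers in Tue; Physics in Mon; Calculus in Wed

Checking: Econ(Tue) != Robotics(Wed); Physics(Mon) != Compilers(Tue); Physics(Mon) != Econ(Tue); Compilers(Tue) != Robotics(Wed); ML(Mon) != Robotics(Wed); Compilers = Econ = Tue; max 2 per day (cap 2).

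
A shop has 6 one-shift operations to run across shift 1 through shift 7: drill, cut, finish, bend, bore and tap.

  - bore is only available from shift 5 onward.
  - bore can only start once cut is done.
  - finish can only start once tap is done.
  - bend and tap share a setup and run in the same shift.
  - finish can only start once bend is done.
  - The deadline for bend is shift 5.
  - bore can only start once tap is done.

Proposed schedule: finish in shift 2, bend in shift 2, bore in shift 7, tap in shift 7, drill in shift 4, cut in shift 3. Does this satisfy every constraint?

The deadline for bend is shift 5 — holds.
finish can only start once bend is done — violated.
bore can only start once cut is done — holds.
bore is only available from shift 5 onward — holds.
finish can only start once tap is done — violated.
bore can only start once tap is done — violated.
bend and tap share a setup and run in the same shift — violated.

No. finish can only start once tap is done is not satisfied.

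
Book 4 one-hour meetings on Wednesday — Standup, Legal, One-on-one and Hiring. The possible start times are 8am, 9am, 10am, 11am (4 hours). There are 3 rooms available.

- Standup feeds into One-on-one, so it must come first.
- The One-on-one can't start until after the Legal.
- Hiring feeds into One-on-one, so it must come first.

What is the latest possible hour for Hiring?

Downstream work caps Hiring at 10am.
Hiring at 10am is achievable: One-on-one -> 11am, Standup -> 8am, Legal -> 8am, Hiring -> 10am.

10am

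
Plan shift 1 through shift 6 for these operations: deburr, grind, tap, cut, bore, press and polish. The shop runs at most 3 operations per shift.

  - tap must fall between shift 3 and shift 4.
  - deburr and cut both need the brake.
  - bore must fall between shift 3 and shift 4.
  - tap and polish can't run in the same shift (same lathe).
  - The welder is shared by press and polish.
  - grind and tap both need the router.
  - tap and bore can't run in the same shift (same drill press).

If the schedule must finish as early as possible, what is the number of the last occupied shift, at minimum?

shift 4

With at most 3 per shift and 7 operations, at least 3 shifts are needed.
tap can't be placed before shift 3, so the schedule must run through at least shift 3.
Could 3 shifts be enough, i.e. nothing placed later than shift 3? No: tap's window within 3 shifts is {shift 3}; bore's window within 3 shifts is {shift 3}; bore can't share with tap (shift 3) → nothing is left.
So 3 shifts is not enough.
4 works (last occupied shift: shift 4): for example polish=shift 2; cut=shift 2; bore=shift 4; press=shift 1; deburr=shift 1; tap=shift 3; grind=shift 1.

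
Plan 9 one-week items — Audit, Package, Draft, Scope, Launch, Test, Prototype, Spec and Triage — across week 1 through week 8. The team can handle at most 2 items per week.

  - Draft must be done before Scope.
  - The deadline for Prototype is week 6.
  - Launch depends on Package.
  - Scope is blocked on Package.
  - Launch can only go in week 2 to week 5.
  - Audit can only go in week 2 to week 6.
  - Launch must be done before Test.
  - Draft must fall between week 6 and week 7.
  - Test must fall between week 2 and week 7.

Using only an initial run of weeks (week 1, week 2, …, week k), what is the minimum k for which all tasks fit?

7

The precedence chain requires at least 3 distinct weeks.
With at most 2 per week and 9 tasks, at least 5 weeks are needed.
Propagating the time windows through the other constraints, Scope can't land before week 7, so the schedule must run through at least week 7.
7 works (last occupied week: week 7): for example Audit -> week 2; Test -> week 3; Prototype -> week 1; Launch -> week 2; Spec -> week 3; Triage -> week 4; Draft -> week 6; Scope -> week 7; Package -> week 1.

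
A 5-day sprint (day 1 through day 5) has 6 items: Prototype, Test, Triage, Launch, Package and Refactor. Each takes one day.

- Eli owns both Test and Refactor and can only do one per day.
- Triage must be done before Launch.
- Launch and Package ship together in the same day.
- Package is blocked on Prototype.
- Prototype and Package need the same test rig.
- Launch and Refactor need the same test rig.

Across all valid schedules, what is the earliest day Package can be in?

Precedence pushes Package to at least day 2.
Package at day 2 is achievable: Package=day 2, Test=day 1, Triage=day 1, Prototype=day 1, Launch=day 2, Refactor=day 3.

day 2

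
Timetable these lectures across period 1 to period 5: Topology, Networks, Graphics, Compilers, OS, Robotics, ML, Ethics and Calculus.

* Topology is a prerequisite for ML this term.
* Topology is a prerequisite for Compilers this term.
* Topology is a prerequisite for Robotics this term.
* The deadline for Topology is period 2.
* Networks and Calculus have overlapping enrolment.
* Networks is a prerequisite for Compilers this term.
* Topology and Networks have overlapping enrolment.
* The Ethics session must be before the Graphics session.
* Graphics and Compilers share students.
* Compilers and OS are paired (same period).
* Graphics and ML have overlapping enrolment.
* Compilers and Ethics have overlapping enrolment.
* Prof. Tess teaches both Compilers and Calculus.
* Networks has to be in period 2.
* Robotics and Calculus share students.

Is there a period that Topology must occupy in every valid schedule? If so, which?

Topology's window is period 1–period 2.
Networks is fixed at period 2, and Topology can't share a period with Networks.
So Topology must be period 1.

period 1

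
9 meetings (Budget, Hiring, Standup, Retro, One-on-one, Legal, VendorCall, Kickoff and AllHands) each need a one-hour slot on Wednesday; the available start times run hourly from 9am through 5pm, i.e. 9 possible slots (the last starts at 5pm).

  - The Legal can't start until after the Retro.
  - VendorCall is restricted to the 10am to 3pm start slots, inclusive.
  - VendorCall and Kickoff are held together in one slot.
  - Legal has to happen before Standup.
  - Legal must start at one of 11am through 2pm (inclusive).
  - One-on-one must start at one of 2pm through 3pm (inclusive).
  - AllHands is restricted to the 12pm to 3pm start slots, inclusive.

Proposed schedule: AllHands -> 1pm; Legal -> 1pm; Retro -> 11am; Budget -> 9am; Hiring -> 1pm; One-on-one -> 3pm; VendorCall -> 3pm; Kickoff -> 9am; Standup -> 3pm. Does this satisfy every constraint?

Invalid. VendorCall and Kickoff are held together in one slot.

One-on-one must start at one of 2pm through 3pm (inclusive) — holds.
Legal has to happen before Standup — holds.
VendorCall and Kickoff are held together in one slot — violated.
AllHands is restricted to the 12pm to 3pm start slots, inclusive — holds.
VendorCall is restricted to the 10am to 3pm start slots, inclusive — holds.
Legal must start at one of 11am through 2pm (inclusive) — holds.
The Legal can't start until after the Retro — holds.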